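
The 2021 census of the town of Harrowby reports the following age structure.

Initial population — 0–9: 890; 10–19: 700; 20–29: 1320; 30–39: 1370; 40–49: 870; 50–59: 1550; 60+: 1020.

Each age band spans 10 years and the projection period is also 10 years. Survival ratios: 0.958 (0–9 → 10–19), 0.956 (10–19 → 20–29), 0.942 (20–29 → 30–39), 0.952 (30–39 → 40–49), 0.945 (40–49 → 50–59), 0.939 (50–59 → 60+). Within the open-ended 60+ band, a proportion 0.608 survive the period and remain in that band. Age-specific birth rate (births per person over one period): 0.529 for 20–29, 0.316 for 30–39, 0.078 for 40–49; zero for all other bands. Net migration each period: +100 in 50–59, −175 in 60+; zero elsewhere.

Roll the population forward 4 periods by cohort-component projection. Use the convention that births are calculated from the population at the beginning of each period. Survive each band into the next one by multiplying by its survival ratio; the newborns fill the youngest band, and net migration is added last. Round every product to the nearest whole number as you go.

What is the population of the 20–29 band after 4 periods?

777

(Groups numbered youngest = 1 to oldest = 7.)
Period 1.
Births: 1320 × 0.529 = 698  |  1370 × 0.316 = 433  |  870 × 0.078 = 68 ⇒ total 1199
Group 2: 890 × 0.958 = 853
Group 3: 700 × 0.956 = 669
Group 4: 1320 × 0.942 = 1243
Group 5: 1370 × 0.952 = 1304
Group 6: 870 × 0.945 = 822
Group 7: 1550 × 0.939 + 1020 × 0.608 = 1455 + 620 = 2075
Net migration: Group 6 + 100 → 922; Group 7 − 175 → 1900
→ [1199, 853, 669, 1243, 1304, 922, 1900]
Period 2.
Births: 669 × 0.529 = 354  |  1243 × 0.316 = 393  |  1304 × 0.078 = 102 ⇒ total 849
Group 2: 1199 × 0.958 = 1149
Group 3: 853 × 0.956 = 815
Group 4: 669 × 0.942 = 630
Group 5: 1243 × 0.952 = 1183
Group 6: 1304 × 0.945 = 1232
Group 7: 922 × 0.939 + 1900 × 0.608 = 866 + 1155 = 2021
Net migration: Group 6 + 100 → 1332; Group 7 − 175 → 1846
→ [849, 1149, 815, 630, 1183, 1332, 1846]
Period 3.
Births: 815 × 0.529 = 431  |  630 × 0.316 = 199  |  1183 × 0.078 = 92 ⇒ total 722
Group 2: 849 × 0.958 = 813
Group 3: 1149 × 0.956 = 1098
Group 4: 815 × 0.942 = 768
Group 5: 630 × 0.952 = 600
Group 6: 1183 × 0.945 = 1118
Group 7: 1332 × 0.939 + 1846 × 0.608 = 1251 + 1122 = 2373
Net migration: Group 6 + 100 → 1218; Group 7 − 175 → 2198
→ [722, 813, 1098, 768, 600, 1218, 2198]
Period 4.
Births: 1098 × 0.529 = 581  |  768 × 0.316 = 243  |  600 × 0.078 = 47 ⇒ total 871
Group 2: 722 × 0.958 = 692
Group 3: 813 × 0.956 = 777
Group 4: 1098 × 0.942 = 1034
Group 5: 768 × 0.952 = 731
Group 6: 600 × 0.945 = 567
Group 7: 1218 × 0.939 + 2198 × 0.608 = 1144 + 1336 = 2480
Net migration: Group 6 + 100 → 667; Group 7 − 175 → 2305
→ [871, 692, 777, 1034, 731, 667, 2305]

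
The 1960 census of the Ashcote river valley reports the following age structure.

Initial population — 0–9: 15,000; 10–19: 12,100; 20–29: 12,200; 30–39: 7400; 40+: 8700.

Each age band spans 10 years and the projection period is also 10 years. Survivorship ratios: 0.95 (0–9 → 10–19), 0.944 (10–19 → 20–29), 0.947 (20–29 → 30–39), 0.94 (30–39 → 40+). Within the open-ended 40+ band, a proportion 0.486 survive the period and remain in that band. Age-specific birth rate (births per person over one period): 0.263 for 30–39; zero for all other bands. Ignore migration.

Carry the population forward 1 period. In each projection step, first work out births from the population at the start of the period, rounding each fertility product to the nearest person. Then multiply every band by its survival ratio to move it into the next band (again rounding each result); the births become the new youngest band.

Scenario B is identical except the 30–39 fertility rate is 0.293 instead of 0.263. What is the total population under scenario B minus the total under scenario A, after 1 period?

222

Period 1:
Births: 7400 × 0.263 = 1946
10–19: 15000 × 0.95 = 14250
20–29: 12100 × 0.944 = 11422
30–39: 12200 × 0.947 = 11553
40+: 7400 × 0.94 + 8700 × 0.486 = 6956 + 4228 = 11184
End of period: [1946, 14250, 11422, 11553, 11184]
Scenario A total after 1 period: 50355
Scenario B projection —
Period 1:
Births: 7400 × 0.293 = 2168
10–19: 15000 × 0.95 = 14250
20–29: 12100 × 0.944 = 11422
30–39: 12200 × 0.947 = 11553
40+: 7400 × 0.94 + 8700 × 0.486 = 6956 + 4228 = 11184
End of period: [2168, 14250, 11422, 11553, 11184]
Scenario B total after 1 period: 50577
Difference B − A = 50577 − 50355 = 222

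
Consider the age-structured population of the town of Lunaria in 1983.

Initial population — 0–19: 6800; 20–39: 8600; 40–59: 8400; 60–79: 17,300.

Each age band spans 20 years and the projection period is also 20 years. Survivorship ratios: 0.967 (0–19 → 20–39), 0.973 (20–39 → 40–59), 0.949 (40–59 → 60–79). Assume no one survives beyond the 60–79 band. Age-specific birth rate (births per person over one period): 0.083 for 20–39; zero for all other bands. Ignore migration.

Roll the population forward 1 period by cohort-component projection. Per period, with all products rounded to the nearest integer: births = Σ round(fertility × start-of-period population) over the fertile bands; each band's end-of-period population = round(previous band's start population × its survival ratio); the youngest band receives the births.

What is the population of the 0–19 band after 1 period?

Numbering the bands 1..4 from youngest to oldest:
Period 1.
Births: 8600 × 0.083 = 714
Band 2: 6800 × 0.967 = 6576
Band 3: 8600 × 0.973 = 8368
Band 4: 8400 × 0.949 = 7972
Giving 714 / 6576 / 8368 / 7972.

714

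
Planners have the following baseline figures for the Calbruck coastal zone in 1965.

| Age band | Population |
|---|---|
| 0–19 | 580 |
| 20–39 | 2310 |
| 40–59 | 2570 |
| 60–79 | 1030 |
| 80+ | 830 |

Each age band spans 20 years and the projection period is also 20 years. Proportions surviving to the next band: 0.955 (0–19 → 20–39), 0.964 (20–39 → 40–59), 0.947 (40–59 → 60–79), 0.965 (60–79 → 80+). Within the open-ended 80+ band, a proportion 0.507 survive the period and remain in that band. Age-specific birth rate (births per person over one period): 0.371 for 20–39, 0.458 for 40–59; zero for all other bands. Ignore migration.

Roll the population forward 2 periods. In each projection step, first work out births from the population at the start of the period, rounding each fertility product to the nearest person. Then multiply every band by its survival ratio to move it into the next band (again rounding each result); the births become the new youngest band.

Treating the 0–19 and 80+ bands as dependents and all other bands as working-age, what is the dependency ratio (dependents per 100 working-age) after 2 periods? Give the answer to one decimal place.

[period 1]
Births: 2310 × 0.371 = 857  |  2570 × 0.458 = 1177 ⇒ total 2034
20–39: 580 × 0.955 = 554
40–59: 2310 × 0.964 = 2227
60–79: 2570 × 0.947 = 2434
80+: 1030 × 0.965 + 830 × 0.507 = 994 + 421 = 1415
Population now: 0–19=2034, 20–39=554, 40–59=2227, 60–79=2434, 80+=1415
[period 2]
Births: 554 × 0.371 = 206  |  2227 × 0.458 = 1020 ⇒ total 1226
20–39: 2034 × 0.955 = 1942
40–59: 554 × 0.964 = 534
60–79: 2227 × 0.947 = 2109
80+: 2434 × 0.965 + 1415 × 0.507 = 2349 + 717 = 3066
Population now: 0–19=1226, 20–39=1942, 40–59=534, 60–79=2109, 80+=3066
Dependents (band 0–19 + band 80+) = 1226 + 3066 = 4292; working-age = 4585; ratio = 4292/4585 × 100 = 93.6

93.6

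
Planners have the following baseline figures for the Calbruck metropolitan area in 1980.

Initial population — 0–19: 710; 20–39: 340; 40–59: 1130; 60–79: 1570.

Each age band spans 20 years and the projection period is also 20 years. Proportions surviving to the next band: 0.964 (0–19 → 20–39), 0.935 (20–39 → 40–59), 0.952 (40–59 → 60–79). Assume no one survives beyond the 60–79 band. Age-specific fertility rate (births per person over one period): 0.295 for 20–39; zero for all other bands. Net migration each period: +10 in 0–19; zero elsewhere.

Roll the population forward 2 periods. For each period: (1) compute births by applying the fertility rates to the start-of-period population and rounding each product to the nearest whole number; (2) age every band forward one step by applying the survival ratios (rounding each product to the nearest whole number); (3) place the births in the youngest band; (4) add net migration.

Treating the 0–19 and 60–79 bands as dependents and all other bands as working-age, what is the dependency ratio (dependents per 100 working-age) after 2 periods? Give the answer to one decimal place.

69.0

Call the groups 1 to 4, youngest first.
[period 1]
Births: 340 * 0.295 = 100
Group 2: 710 * 0.964 = 684
Group 3: 340 * 0.935 = 318
Group 4: 1130 * 0.952 = 1076
Net migration: Group 1 + 10 → 110
Population now: 0–19=110, 20–39=684, 40–59=318, 60–79=1076
[period 2]
Births: 684 * 0.295 = 202
Group 2: 110 * 0.964 = 106
Group 3: 684 * 0.935 = 640
Group 4: 318 * 0.952 = 303
Net migration: Group 1 + 10 → 212
Population now: 0–19=212, 20–39=106, 40–59=640, 60–79=303
Dependents (band 0–19 + band 60–79) = 212 + 303 = 515; working-age = 746; ratio = 515/746 × 100 = 69.0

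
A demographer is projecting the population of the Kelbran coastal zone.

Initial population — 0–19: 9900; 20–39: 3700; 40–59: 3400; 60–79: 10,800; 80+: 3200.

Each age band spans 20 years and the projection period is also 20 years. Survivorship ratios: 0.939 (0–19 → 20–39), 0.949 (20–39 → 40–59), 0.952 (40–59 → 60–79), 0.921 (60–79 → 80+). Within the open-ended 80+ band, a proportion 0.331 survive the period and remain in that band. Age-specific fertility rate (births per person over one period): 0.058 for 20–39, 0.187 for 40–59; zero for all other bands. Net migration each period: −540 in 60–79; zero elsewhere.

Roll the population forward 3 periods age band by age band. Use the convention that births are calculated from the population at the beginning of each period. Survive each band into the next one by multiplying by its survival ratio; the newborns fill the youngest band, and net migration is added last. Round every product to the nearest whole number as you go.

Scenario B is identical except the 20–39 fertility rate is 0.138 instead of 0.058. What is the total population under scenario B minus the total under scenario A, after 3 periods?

(Groups numbered youngest = 1 to oldest = 5.)
After projecting period 1:
Births: 3700 × 0.058 = 215, 3400 × 0.187 = 636 ⇒ total 851
Group 2: 9900 × 0.939 = 9296
Group 3: 3700 × 0.949 = 3511
Group 4: 3400 × 0.952 = 3237
Group 5: 10800 × 0.921 + 3200 × 0.331 = 9947 + 1059 = 11006
Net migration: Group 4 − 540 → 2697
Giving 851 / 9296 / 3511 / 2697 / 11006.
After projecting period 2:
Births: 9296 × 0.058 = 539, 3511 × 0.187 = 657 ⇒ total 1196
Group 2: 851 × 0.939 = 799
Group 3: 9296 × 0.949 = 8822
Group 4: 3511 × 0.952 = 3342
Group 5: 2697 × 0.921 + 11006 × 0.331 = 2484 + 3643 = 6127
Net migration: Group 4 − 540 → 2802
Giving 1196 / 799 / 8822 / 2802 / 6127.
After projecting period 3:
Births: 799 × 0.058 = 46, 8822 × 0.187 = 1650 ⇒ total 1696
Group 2: 1196 × 0.939 = 1123
Group 3: 799 × 0.949 = 758
Group 4: 8822 × 0.952 = 8399
Group 5: 2802 × 0.921 + 6127 × 0.331 = 2581 + 2028 = 4609
Net migration: Group 4 − 540 → 7859
Giving 1696 / 1123 / 758 / 7859 / 4609.
Scenario A total after 3 periods: 16045
Scenario B projection —
After projecting period 1:
Births: 3700 × 0.138 = 511, 3400 × 0.187 = 636 ⇒ total 1147
Group 2: 9900 × 0.939 = 9296
Group 3: 3700 × 0.949 = 3511
Group 4: 3400 × 0.952 = 3237
Group 5: 10800 × 0.921 + 3200 × 0.331 = 9947 + 1059 = 11006
Net migration: Group 4 − 540 → 2697
Giving 1147 / 9296 / 3511 / 2697 / 11006.
After projecting period 2:
Births: 9296 × 0.138 = 1283, 3511 × 0.187 = 657 ⇒ total 1940
Group 2: 1147 × 0.939 = 1077
Group 3: 9296 × 0.949 = 8822
Group 4: 3511 × 0.952 = 3342
Group 5: 2697 × 0.921 + 11006 × 0.331 = 2484 + 3643 = 6127
Net migration: Group 4 − 540 → 2802
Giving 1940 / 1077 / 8822 / 2802 / 6127.
After projecting period 3:
Births: 1077 × 0.138 = 149, 8822 × 0.187 = 1650 ⇒ total 1799
Group 2: 1940 × 0.939 = 1822
Group 3: 1077 × 0.949 = 1022
Group 4: 8822 × 0.952 = 8399
Group 5: 2802 × 0.921 + 6127 × 0.331 = 2581 + 2028 = 4609
Net migration: Group 4 − 540 → 7859
Giving 1799 / 1822 / 1022 / 7859 / 4609.
Scenario B total after 3 periods: 17111
Difference B − A = 17111 − 16045 = 1066

1066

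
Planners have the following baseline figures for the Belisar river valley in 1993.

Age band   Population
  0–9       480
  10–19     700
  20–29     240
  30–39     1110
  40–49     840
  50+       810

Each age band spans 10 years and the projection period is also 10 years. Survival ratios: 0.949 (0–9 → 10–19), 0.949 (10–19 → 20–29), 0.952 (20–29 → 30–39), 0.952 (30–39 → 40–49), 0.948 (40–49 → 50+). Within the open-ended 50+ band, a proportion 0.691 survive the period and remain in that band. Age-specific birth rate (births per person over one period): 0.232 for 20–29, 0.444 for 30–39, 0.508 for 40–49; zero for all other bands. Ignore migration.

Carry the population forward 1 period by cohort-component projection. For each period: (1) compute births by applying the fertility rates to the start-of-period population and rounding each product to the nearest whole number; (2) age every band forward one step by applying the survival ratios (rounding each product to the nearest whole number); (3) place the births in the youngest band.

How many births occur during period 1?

976

[period 1]
Births: 240 × 0.232 = 56 ; 1110 × 0.444 = 493 ; 840 × 0.508 = 427 → total 976
10–19: 480 × 0.949 = 456
20–29: 700 × 0.949 = 664
30–39: 240 × 0.952 = 228
40–49: 1110 × 0.952 = 1057
50+: 840 × 0.948 + 810 × 0.691 = 796 + 560 = 1356
End of period: [976, 456, 664, 228, 1057, 1356]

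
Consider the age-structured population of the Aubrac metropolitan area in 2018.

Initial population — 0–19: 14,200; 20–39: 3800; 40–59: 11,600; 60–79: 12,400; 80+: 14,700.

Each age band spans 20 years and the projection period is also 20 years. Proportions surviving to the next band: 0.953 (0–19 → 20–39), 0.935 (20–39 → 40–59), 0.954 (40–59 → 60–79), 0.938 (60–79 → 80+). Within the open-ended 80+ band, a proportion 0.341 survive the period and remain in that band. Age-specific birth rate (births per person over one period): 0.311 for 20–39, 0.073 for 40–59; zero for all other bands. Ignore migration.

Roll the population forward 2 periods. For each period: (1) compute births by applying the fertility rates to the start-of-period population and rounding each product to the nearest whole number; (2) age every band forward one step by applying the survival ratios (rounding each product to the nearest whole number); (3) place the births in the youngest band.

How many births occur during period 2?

Let group 1 be 0–19 through group 5 = 80+.
— Period 1 —
Births: 3800 * 0.311 = 1182 ; 11600 * 0.073 = 847 → total 2029
Group 2: 14200 * 0.953 = 13533
Group 3: 3800 * 0.935 = 3553
Group 4: 11600 * 0.954 = 11066
Group 5: 12400 * 0.938 + 14700 * 0.341 = 11631 + 5013 = 16644
Population now: 0–19=2029, 20–39=13533, 40–59=3553, 60–79=11066, 80+=16644
— Period 2 —
Births: 13533 * 0.311 = 4209 ; 3553 * 0.073 = 259 → total 4468
Group 2: 2029 * 0.953 = 1934
Group 3: 13533 * 0.935 = 12653
Group 4: 3553 * 0.954 = 3390
Group 5: 11066 * 0.938 + 16644 * 0.341 = 10380 + 5676 = 16056
Population now: 0–19=4468, 20–39=1934, 40–59=12653, 60–79=3390, 80+=16056

4468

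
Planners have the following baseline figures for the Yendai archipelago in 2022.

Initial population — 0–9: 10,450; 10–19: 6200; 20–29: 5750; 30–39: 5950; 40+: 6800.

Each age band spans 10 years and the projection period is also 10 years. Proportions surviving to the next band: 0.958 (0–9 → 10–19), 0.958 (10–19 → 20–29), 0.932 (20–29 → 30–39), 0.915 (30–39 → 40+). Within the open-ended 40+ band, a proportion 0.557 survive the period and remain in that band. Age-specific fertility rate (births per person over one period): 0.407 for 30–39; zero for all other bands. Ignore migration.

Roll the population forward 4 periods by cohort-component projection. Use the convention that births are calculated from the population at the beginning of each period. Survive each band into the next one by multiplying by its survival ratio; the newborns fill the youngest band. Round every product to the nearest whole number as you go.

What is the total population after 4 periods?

23986

— Period 1 —
Births: 5950 × 0.407 = 2422
10–19: 10450 × 0.958 = 10011
20–29: 6200 × 0.958 = 5940
30–39: 5750 × 0.932 = 5359
40+: 5950 × 0.915 + 6800 × 0.557 = 5444 + 3788 = 9232
Giving 2422 / 10011 / 5940 / 5359 / 9232.
— Period 2 —
Births: 5359 × 0.407 = 2181
10–19: 2422 × 0.958 = 2320
20–29: 10011 × 0.958 = 9591
30–39: 5940 × 0.932 = 5536
40+: 5359 × 0.915 + 9232 × 0.557 = 4903 + 5142 = 10045
Giving 2181 / 2320 / 9591 / 5536 / 10045.
— Period 3 —
Births: 5536 × 0.407 = 2253
10–19: 2181 × 0.958 = 2089
20–29: 2320 × 0.958 = 2223
30–39: 9591 × 0.932 = 8939
40+: 5536 × 0.915 + 10045 × 0.557 = 5065 + 5595 = 10660
Giving 2253 / 2089 / 2223 / 8939 / 10660.
— Period 4 —
Births: 8939 × 0.407 = 3638
10–19: 2253 × 0.958 = 2158
20–29: 2089 × 0.958 = 2001
30–39: 2223 × 0.932 = 2072
40+: 8939 × 0.915 + 10660 × 0.557 = 8179 + 5938 = 14117
Giving 3638 / 2158 / 2001 / 2072 / 14117.
Total after period 4: 3638 + 2158 + 2001 + 2072 + 14117 = 23986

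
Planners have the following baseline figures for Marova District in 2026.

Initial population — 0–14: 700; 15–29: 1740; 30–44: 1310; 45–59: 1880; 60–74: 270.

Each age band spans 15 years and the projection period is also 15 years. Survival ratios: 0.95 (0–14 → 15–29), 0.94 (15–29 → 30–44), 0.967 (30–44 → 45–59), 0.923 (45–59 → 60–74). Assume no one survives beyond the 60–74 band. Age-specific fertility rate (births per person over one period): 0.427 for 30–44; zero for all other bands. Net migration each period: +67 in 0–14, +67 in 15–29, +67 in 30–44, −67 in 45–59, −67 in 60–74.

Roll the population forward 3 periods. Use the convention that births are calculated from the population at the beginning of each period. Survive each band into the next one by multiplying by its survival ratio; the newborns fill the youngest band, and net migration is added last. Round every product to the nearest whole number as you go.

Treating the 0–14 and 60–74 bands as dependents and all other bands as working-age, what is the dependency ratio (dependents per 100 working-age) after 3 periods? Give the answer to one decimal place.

81.9

[period 1]
Births: 1310 × 0.427 = 559
15–29: 700 × 0.95 = 665
30–44: 1740 × 0.94 = 1636
45–59: 1310 × 0.967 = 1267
60–74: 1880 × 0.923 = 1735
Net migration: 0–14 + 67 → 626; 15–29 + 67 → 732; 30–44 + 67 → 1703; 45–59 − 67 → 1200; 60–74 − 67 → 1668
Giving 626 / 732 / 1703 / 1200 / 1668.
[period 2]
Births: 1703 × 0.427 = 727
15–29: 626 × 0.95 = 595
30–44: 732 × 0.94 = 688
45–59: 1703 × 0.967 = 1647
60–74: 1200 × 0.923 = 1108
Net migration: 0–14 + 67 → 794; 15–29 + 67 → 662; 30–44 + 67 → 755; 45–59 − 67 → 1580; 60–74 − 67 → 1041
Giving 794 / 662 / 755 / 1580 / 1041.
[period 3]
Births: 755 × 0.427 = 322
15–29: 794 × 0.95 = 754
30–44: 662 × 0.94 = 622
45–59: 755 × 0.967 = 730
60–74: 1580 × 0.923 = 1458
Net migration: 0–14 + 67 → 389; 15–29 + 67 → 821; 30–44 + 67 → 689; 45–59 − 67 → 663; 60–74 − 67 → 1391
Giving 389 / 821 / 689 / 663 / 1391.
Dependents (band 0–14 + band 60–74) = 389 + 1391 = 1780; working-age = 2173; ratio = 1780/2173 × 100 = 81.9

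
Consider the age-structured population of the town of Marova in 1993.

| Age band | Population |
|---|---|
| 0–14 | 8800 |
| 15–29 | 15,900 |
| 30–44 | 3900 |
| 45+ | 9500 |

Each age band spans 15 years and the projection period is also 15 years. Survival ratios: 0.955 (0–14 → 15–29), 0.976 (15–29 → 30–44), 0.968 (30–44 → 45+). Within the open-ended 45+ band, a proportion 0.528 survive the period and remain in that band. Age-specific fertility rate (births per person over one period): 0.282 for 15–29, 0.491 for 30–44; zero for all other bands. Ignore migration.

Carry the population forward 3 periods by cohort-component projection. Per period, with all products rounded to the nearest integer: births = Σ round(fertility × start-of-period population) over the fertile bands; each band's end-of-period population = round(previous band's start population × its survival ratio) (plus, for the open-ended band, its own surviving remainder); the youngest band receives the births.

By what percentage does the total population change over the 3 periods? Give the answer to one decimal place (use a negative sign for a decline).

3.9

Numbering the groups 1..4 from youngest to oldest:
Period 1.
Births: 15900 × 0.282 = 4484 ; 3900 × 0.491 = 1915 — total 6399
Group 2: 8800 × 0.955 = 8404
Group 3: 15900 × 0.976 = 15518
Group 4: 3900 × 0.968 + 9500 × 0.528 = 3775 + 5016 = 8791
End of period: [6399, 8404, 15518, 8791]
Period 2.
Births: 8404 × 0.282 = 2370 ; 15518 × 0.491 = 7619 — total 9989
Group 2: 6399 × 0.955 = 6111
Group 3: 8404 × 0.976 = 8202
Group 4: 15518 × 0.968 + 8791 × 0.528 = 15021 + 4642 = 19663
End of period: [9989, 6111, 8202, 19663]
Period 3.
Births: 6111 × 0.282 = 1723 ; 8202 × 0.491 = 4027 — total 5750
Group 2: 9989 × 0.955 = 9539
Group 3: 6111 × 0.976 = 5964
Group 4: 8202 × 0.968 + 19663 × 0.528 = 7940 + 10382 = 18322
End of period: [5750, 9539, 5964, 18322]
Total: 38100 → 39575; change = 1475; percentage change = 3.9%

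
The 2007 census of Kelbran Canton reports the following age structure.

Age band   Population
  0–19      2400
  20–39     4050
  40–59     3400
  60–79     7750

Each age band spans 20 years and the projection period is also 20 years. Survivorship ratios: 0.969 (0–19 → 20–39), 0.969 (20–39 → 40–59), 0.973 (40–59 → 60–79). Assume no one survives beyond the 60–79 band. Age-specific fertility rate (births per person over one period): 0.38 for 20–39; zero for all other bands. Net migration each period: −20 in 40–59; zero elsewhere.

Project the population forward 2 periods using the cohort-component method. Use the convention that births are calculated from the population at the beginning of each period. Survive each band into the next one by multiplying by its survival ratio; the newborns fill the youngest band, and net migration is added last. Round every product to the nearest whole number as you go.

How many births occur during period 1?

(Groups numbered youngest = 1 to oldest = 4.)
Period 1:
Births: 4050 × 0.38 = 1539
Group 2: 2400 × 0.969 = 2326
Group 3: 4050 × 0.969 = 3924
Group 4: 3400 × 0.973 = 3308
Net migration: Group 3 − 20 → 3904
End of period: [1539, 2326, 3904, 3308]

1539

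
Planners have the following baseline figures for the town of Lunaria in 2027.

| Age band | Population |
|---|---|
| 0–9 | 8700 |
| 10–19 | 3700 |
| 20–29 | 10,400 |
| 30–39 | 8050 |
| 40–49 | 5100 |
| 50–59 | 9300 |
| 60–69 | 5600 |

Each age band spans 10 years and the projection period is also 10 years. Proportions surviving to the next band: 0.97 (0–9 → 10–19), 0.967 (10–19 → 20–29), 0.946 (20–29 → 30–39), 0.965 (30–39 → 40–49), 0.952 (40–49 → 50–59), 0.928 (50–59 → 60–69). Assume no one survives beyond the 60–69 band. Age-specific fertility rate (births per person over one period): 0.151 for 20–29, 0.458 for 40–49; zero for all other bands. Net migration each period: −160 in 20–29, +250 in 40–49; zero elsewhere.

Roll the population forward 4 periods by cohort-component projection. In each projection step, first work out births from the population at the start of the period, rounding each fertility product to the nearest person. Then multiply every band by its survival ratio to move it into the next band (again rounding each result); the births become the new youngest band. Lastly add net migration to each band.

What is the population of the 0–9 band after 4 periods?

— Period 1 —
Births: 10400 × 0.151 = 1570 ; 5100 × 0.458 = 2336 → total 3906
10–19: 8700 × 0.97 = 8439
20–29: 3700 × 0.967 = 3578
30–39: 10400 × 0.946 = 9838
40–49: 8050 × 0.965 = 7768
50–59: 5100 × 0.952 = 4855
60–69: 9300 × 0.928 = 8630
Net migration: 20–29 − 160 → 3418; 40–49 + 250 → 8018
End of period: [3906, 8439, 3418, 9838, 8018, 4855, 8630]
— Period 2 —
Births: 3418 × 0.151 = 516 ; 8018 × 0.458 = 3672 → total 4188
10–19: 3906 × 0.97 = 3789
20–29: 8439 × 0.967 = 8161
30–39: 3418 × 0.946 = 3233
40–49: 9838 × 0.965 = 9494
50–59: 8018 × 0.952 = 7633
60–69: 4855 × 0.928 = 4505
Net migration: 20–29 − 160 → 8001; 40–49 + 250 → 9744
End of period: [4188, 3789, 8001, 3233, 9744, 7633, 4505]
— Period 3 —
Births: 8001 × 0.151 = 1208 ; 9744 × 0.458 = 4463 → total 5671
10–19: 4188 × 0.97 = 4062
20–29: 3789 × 0.967 = 3664
30–39: 8001 × 0.946 = 7569
40–49: 3233 × 0.965 = 3120
50–59: 9744 × 0.952 = 9276
60–69: 7633 × 0.928 = 7083
Net migration: 20–29 − 160 → 3504; 40–49 + 250 → 3370
End of period: [5671, 4062, 3504, 7569, 3370, 9276, 7083]
— Period 4 —
Births: 3504 × 0.151 = 529 ; 3370 × 0.458 = 1543 → total 2072
10–19: 5671 × 0.97 = 5501
20–29: 4062 × 0.967 = 3928
30–39: 3504 × 0.946 = 3315
40–49: 7569 × 0.965 = 7304
50–59: 3370 × 0.952 = 3208
60–69: 9276 × 0.928 = 8608
Net migration: 20–29 − 160 → 3768; 40–49 + 250 → 7554
End of period: [2072, 5501, 3768, 3315, 7554, 3208, 8608]

2072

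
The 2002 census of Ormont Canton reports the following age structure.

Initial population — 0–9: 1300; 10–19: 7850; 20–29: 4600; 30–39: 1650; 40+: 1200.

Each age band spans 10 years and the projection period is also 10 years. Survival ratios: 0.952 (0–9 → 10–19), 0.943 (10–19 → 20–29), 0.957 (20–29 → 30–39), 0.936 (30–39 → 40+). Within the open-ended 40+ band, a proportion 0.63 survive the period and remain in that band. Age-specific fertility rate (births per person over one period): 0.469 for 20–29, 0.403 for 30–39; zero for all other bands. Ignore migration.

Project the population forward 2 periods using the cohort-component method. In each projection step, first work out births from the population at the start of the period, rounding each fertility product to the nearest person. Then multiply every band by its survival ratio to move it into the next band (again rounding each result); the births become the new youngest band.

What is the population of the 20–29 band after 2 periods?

1167

Let group 1 be 0–9 through group 5 = 40+.
After projecting period 1:
Births: 4600 × 0.469 = 2157  |  1650 × 0.403 = 665 → 2822
Group 2: 1300 × 0.952 = 1238
Group 3: 7850 × 0.943 = 7403
Group 4: 4600 × 0.957 = 4402
Group 5: 1650 × 0.936 + 1200 × 0.63 = 1544 + 756 = 2300
End of period: [2822, 1238, 7403, 4402, 2300]
After projecting period 2:
Births: 7403 × 0.469 = 3472  |  4402 × 0.403 = 1774 → 5246
Group 2: 2822 × 0.952 = 2687
Group 3: 1238 × 0.943 = 1167
Group 4: 7403 × 0.957 = 7085
Group 5: 4402 × 0.936 + 2300 × 0.63 = 4120 + 1449 = 5569
End of period: [5246, 2687, 1167, 7085, 5569]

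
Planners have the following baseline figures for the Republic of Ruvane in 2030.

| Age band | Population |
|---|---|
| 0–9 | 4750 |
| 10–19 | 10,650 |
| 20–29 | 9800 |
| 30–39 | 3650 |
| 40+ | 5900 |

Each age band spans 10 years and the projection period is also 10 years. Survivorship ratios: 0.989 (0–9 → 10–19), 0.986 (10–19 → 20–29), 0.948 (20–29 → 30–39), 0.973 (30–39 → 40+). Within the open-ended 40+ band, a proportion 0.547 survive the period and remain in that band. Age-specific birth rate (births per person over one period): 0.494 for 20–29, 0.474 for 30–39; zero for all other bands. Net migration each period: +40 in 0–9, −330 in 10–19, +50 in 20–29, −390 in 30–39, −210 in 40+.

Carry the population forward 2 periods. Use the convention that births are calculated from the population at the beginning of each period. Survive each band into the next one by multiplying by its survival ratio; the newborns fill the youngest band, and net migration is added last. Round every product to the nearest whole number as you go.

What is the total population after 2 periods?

Call the bands 1 to 5, youngest first.
After projecting period 1:
Births: 9800 × 0.494 = 4841, 3650 × 0.474 = 1730 → 6571
Band 2: 4750 × 0.989 = 4698
Band 3: 10650 × 0.986 = 10501
Band 4: 9800 × 0.948 = 9290
Band 5: 3650 × 0.973 + 5900 × 0.547 = 3551 + 3227 = 6778
Net migration: Band 1 + 40 → 6611; Band 2 − 330 → 4368; Band 3 + 50 → 10551; Band 4 − 390 → 8900; Band 5 − 210 → 6568
→ [6611, 4368, 10551, 8900, 6568]
After projecting period 2:
Births: 10551 × 0.494 = 5212, 8900 × 0.474 = 4219 → 9431
Band 2: 6611 × 0.989 = 6538
Band 3: 4368 × 0.986 = 4307
Band 4: 10551 × 0.948 = 10002
Band 5: 8900 × 0.973 + 6568 × 0.547 = 8660 + 3593 = 12253
Net migration: Band 1 + 40 → 9471; Band 2 − 330 → 6208; Band 3 + 50 → 4357; Band 4 − 390 → 9612; Band 5 − 210 → 12043
→ [9471, 6208, 4357, 9612, 12043]
Total after period 2: 9471 + 6208 + 4357 + 9612 + 12043 = 41691

41691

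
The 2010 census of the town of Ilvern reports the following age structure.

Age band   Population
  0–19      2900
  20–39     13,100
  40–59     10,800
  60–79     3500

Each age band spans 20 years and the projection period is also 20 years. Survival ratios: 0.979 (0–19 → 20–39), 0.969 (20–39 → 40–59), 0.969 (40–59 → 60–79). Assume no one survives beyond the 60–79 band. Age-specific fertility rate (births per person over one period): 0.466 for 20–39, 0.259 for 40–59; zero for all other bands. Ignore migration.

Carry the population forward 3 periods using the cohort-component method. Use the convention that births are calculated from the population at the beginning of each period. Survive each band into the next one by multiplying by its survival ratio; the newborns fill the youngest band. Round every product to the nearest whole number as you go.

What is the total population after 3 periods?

[period 1]
Births: 13100 × 0.466 = 6105 ; 10800 × 0.259 = 2797 → total 8902
20–39: 2900 × 0.979 = 2839
40–59: 13100 × 0.969 = 12694
60–79: 10800 × 0.969 = 10465
Giving 8902 / 2839 / 12694 / 10465.
[period 2]
Births: 2839 × 0.466 = 1323 ; 12694 × 0.259 = 3288 → total 4611
20–39: 8902 × 0.979 = 8715
40–59: 2839 × 0.969 = 2751
60–79: 12694 × 0.969 = 12300
Giving 4611 / 8715 / 2751 / 12300.
[period 3]
Births: 8715 × 0.466 = 4061 ; 2751 × 0.259 = 713 → total 4774
20–39: 4611 × 0.979 = 4514
40–59: 8715 × 0.969 = 8445
60–79: 2751 × 0.969 = 2666
Giving 4774 / 4514 / 8445 / 2666.
Total after period 3: 4774 + 4514 + 8445 + 2666 = 20399

20399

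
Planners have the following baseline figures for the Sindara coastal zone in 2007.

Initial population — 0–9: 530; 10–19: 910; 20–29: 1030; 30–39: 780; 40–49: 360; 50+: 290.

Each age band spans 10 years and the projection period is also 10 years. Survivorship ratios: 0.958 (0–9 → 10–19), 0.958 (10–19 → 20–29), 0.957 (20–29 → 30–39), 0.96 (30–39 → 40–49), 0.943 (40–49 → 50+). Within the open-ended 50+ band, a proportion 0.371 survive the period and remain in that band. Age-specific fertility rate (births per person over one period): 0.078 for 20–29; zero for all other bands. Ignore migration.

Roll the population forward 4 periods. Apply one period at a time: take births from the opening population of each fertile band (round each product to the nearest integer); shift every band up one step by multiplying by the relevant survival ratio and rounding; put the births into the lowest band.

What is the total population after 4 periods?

1830

Call the groups 1 to 6, youngest first.
— Period 1 —
Births: 1030 × 0.078 = 80
Group 2: 530 × 0.958 = 508
Group 3: 910 × 0.958 = 872
Group 4: 1030 × 0.957 = 986
Group 5: 780 × 0.96 = 749
Group 6: 360 × 0.943 + 290 × 0.371 = 339 + 108 = 447
Giving 80 / 508 / 872 / 986 / 749 / 447.
— Period 2 —
Births: 872 × 0.078 = 68
Group 2: 80 × 0.958 = 77
Group 3: 508 × 0.958 = 487
Group 4: 872 × 0.957 = 835
Group 5: 986 × 0.96 = 947
Group 6: 749 × 0.943 + 447 × 0.371 = 706 + 166 = 872
Giving 68 / 77 / 487 / 835 / 947 / 872.
— Period 3 —
Births: 487 × 0.078 = 38
Group 2: 68 × 0.958 = 65
Group 3: 77 × 0.958 = 74
Group 4: 487 × 0.957 = 466
Group 5: 835 × 0.96 = 802
Group 6: 947 × 0.943 + 872 × 0.371 = 893 + 324 = 1217
Giving 38 / 65 / 74 / 466 / 802 / 1217.
— Period 4 —
Births: 74 × 0.078 = 6
Group 2: 38 × 0.958 = 36
Group 3: 65 × 0.958 = 62
Group 4: 74 × 0.957 = 71
Group 5: 466 × 0.96 = 447
Group 6: 802 × 0.943 + 1217 × 0.371 = 756 + 452 = 1208
Giving 6 / 36 / 62 / 71 / 447 / 1208.
Total after period 4: 6 + 36 + 62 + 71 + 447 + 1208 = 1830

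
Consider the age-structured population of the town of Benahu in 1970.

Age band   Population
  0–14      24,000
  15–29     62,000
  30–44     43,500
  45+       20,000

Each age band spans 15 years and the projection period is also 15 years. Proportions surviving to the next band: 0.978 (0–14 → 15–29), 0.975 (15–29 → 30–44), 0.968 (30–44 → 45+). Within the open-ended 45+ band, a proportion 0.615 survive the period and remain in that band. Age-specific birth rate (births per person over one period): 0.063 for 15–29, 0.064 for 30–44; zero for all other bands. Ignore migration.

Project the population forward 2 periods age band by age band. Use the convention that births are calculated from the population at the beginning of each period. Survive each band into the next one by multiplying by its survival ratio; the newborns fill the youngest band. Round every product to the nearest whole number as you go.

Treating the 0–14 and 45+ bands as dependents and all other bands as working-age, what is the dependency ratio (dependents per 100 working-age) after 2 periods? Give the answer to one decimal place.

Call the bands 1 to 4, youngest first.
After projecting period 1:
Births: 62000 × 0.063 = 3906, 43500 × 0.064 = 2784 → total 6690
Band 2: 24000 × 0.978 = 23472
Band 3: 62000 × 0.975 = 60450
Band 4: 43500 × 0.968 + 20000 × 0.615 = 42108 + 12300 = 54408
Giving 6690 / 23472 / 60450 / 54408.
After projecting period 2:
Births: 23472 × 0.063 = 1479, 60450 × 0.064 = 3869 → total 5348
Band 2: 6690 × 0.978 = 6543
Band 3: 23472 × 0.975 = 22885
Band 4: 60450 × 0.968 + 54408 × 0.615 = 58516 + 33461 = 91977
Giving 5348 / 6543 / 22885 / 91977.
Dependents (band 0–14 + band 45+) = 5348 + 91977 = 97325; working-age = 29428; ratio = 97325/29428 × 100 = 330.7

330.7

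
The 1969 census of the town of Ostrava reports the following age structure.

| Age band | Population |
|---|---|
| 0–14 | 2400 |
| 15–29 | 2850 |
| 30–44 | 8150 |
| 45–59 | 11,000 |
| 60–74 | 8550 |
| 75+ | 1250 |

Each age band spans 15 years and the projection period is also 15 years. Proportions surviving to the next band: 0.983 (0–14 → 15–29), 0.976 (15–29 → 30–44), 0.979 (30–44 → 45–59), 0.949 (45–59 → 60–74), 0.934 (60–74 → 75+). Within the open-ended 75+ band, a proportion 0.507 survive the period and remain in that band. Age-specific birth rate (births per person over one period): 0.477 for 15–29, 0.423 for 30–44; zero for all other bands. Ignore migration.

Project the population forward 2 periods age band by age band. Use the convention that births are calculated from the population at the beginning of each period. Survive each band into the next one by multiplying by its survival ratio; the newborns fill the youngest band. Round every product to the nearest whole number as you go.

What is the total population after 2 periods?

— Period 1 —
Births: 2850 * 0.477 = 1359, 8150 * 0.423 = 3447 — total 4806
15–29: 2400 * 0.983 = 2359
30–44: 2850 * 0.976 = 2782
45–59: 8150 * 0.979 = 7979
60–74: 11000 * 0.949 = 10439
75+: 8550 * 0.934 + 1250 * 0.507 = 7986 + 634 = 8620
→ [4806, 2359, 2782, 7979, 10439, 8620]
— Period 2 —
Births: 2359 * 0.477 = 1125, 2782 * 0.423 = 1177 — total 2302
15–29: 4806 * 0.983 = 4724
30–44: 2359 * 0.976 = 2302
45–59: 2782 * 0.979 = 2724
60–74: 7979 * 0.949 = 7572
75+: 10439 * 0.934 + 8620 * 0.507 = 9750 + 4370 = 14120
→ [2302, 4724, 2302, 2724, 7572, 14120]
Total after period 2: 2302 + 4724 + 2302 + 2724 + 7572 + 14120 = 33744

33744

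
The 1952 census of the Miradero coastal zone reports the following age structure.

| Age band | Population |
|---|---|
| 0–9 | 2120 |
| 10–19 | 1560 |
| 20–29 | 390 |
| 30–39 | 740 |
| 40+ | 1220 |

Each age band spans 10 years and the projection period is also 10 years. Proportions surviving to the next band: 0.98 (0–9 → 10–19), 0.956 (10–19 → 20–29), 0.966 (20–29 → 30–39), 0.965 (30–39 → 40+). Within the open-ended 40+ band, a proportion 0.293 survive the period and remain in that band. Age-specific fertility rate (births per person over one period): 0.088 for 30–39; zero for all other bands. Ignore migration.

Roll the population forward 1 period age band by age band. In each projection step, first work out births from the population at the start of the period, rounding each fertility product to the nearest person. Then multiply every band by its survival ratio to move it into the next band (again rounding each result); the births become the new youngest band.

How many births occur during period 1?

— Period 1 —
Births: 740 * 0.088 = 65
10–19: 2120 * 0.98 = 2078
20–29: 1560 * 0.956 = 1491
30–39: 390 * 0.966 = 377
40+: 740 * 0.965 + 1220 * 0.293 = 714 + 357 = 1071
End of period: [65, 2078, 1491, 377, 1071]

65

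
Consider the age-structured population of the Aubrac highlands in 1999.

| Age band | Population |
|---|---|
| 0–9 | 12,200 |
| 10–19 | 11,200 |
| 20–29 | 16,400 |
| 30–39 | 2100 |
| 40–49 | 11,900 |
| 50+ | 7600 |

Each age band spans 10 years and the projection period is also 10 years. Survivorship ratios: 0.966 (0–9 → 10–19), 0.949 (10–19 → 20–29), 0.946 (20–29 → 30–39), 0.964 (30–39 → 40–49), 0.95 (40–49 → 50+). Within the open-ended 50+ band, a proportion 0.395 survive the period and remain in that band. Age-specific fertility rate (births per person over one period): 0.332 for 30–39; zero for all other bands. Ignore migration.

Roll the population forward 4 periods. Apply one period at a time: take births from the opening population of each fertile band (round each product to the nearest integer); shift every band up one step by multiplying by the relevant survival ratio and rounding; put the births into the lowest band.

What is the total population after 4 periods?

Period 1:
Births: 2100 * 0.332 = 697
10–19: 12200 * 0.966 = 11785
20–29: 11200 * 0.949 = 10629
30–39: 16400 * 0.946 = 15514
40–49: 2100 * 0.964 = 2024
50+: 11900 * 0.95 + 7600 * 0.395 = 11305 + 3002 = 14307
→ [697, 11785, 10629, 15514, 2024, 14307]
Period 2:
Births: 15514 * 0.332 = 5151
10–19: 697 * 0.966 = 673
20–29: 11785 * 0.949 = 11184
30–39: 10629 * 0.946 = 10055
40–49: 15514 * 0.964 = 14955
50+: 2024 * 0.95 + 14307 * 0.395 = 1923 + 5651 = 7574
→ [5151, 673, 11184, 10055, 14955, 7574]
Period 3:
Births: 10055 * 0.332 = 3338
10–19: 5151 * 0.966 = 4976
20–29: 673 * 0.949 = 639
30–39: 11184 * 0.946 = 10580
40–49: 10055 * 0.964 = 9693
50+: 14955 * 0.95 + 7574 * 0.395 = 14207 + 2992 = 17199
→ [3338, 4976, 639, 10580, 9693, 17199]
Period 4:
Births: 10580 * 0.332 = 3513
10–19: 3338 * 0.966 = 3225
20–29: 4976 * 0.949 = 4722
30–39: 639 * 0.946 = 604
40–49: 10580 * 0.964 = 10199
50+: 9693 * 0.95 + 17199 * 0.395 = 9208 + 6794 = 16002
→ [3513, 3225, 4722, 604, 10199, 16002]
Total after period 4: 3513 + 3225 + 4722 + 604 + 10199 + 16002 = 38265

38265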